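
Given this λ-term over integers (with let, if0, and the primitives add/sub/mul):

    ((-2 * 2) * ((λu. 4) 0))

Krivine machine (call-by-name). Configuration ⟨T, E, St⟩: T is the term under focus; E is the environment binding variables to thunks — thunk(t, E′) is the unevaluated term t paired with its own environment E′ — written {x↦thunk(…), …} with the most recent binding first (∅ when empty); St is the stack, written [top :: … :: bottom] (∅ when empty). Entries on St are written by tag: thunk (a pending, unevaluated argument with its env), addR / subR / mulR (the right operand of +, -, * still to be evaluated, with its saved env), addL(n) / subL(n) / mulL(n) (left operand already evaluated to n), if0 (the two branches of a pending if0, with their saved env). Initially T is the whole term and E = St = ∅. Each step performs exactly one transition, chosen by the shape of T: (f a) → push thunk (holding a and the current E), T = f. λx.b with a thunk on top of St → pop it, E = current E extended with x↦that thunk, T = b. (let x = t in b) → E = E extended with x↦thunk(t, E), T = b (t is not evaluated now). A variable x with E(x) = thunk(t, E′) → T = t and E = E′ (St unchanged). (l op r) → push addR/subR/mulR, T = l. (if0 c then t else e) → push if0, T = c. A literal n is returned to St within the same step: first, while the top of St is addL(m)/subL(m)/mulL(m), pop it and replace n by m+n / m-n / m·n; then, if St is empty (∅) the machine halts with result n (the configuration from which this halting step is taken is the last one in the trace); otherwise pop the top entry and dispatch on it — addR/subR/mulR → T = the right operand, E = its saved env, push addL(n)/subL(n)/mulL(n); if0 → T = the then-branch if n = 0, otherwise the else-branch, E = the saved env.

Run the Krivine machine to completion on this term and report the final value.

t=0: ⟨T=((-2 * 2) * ((λu. 4) 0)); E=∅; St=∅⟩
t=1: ⟨T=(-2 * 2); E=∅; St=[mulR]⟩
t=2: ⟨T=-2; E=∅; St=[mulR :: mulR]⟩
t=3: ⟨T=2; E=∅; St=[mulL(-2) :: mulR]⟩
t=4: ⟨T=((λu. 4) 0); E=∅; St=[mulL(-4)]⟩
t=5: ⟨T=(λu. 4); E=∅; St=[thunk :: mulL(-4)]⟩
t=6: ⟨T=4; E={u↦thunk(0, ∅)}; St=[mulL(-4)]⟩
→ final value -16

Answer: -16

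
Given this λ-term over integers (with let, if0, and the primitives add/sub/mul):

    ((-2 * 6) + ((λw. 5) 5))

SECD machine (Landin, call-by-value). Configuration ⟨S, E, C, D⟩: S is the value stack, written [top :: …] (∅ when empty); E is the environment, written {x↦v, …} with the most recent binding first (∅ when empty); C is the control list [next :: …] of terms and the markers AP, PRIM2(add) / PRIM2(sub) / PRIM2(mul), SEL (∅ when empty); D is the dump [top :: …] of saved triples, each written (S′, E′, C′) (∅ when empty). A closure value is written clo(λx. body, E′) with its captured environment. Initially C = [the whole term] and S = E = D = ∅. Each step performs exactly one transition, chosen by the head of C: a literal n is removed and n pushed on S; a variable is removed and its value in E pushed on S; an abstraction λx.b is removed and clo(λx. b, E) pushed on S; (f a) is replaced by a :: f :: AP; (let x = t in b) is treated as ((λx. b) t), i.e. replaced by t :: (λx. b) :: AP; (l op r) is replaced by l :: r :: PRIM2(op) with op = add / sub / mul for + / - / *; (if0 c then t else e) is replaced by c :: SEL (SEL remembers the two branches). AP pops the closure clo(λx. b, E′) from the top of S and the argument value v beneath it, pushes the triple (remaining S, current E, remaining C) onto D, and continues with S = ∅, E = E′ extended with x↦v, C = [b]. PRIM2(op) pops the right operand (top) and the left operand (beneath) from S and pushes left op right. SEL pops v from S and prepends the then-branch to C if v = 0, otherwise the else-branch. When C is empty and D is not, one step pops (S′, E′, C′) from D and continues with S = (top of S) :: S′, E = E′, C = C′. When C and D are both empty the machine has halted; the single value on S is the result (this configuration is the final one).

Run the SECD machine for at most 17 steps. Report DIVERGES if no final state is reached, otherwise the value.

step 0: ⟨S=∅; E=∅; C=[((-2 * 6) + ((λw. 5) 5))]; D=∅⟩
step 1: ⟨S=∅; E=∅; C=[(-2 * 6) :: ((λw. 5) 5) :: PRIM2(add)]; D=∅⟩
step 2: ⟨S=∅; E=∅; C=[-2 :: 6 :: PRIM2(mul) :: ((λw. 5) 5) :: PRIM2(add)]; D=∅⟩
step 3: ⟨S=[-2]; E=∅; C=[6 :: PRIM2(mul) :: ((λw. 5) 5) :: PRIM2(add)]; D=∅⟩
step 4: ⟨S=[6 :: -2]; E=∅; C=[PRIM2(mul) :: ((λw. 5) 5) :: PRIM2(add)]; D=∅⟩
step 5: ⟨S=[-12]; E=∅; C=[((λw. 5) 5) :: PRIM2(add)]; D=∅⟩
step 6: ⟨S=[-12]; E=∅; C=[5 :: (λw. 5) :: AP :: PRIM2(add)]; D=∅⟩
step 7: ⟨S=[5 :: -12]; E=∅; C=[(λw. 5) :: AP :: PRIM2(add)]; D=∅⟩
step 8: ⟨S=[clo(λw. 5, ∅) :: 5 :: -12]; E=∅; C=[AP :: PRIM2(add)]; D=∅⟩
step 9: ⟨S=∅; E={w↦5}; C=[5]; D=[([-12], ∅, [PRIM2(add)])]⟩
step 10: ⟨S=[5]; E={w↦5}; C=∅; D=[([-12], ∅, [PRIM2(add)])]⟩
step 11: ⟨S=[5 :: -12]; E=∅; C=[PRIM2(add)]; D=∅⟩
step 12: ⟨S=[-7]; E=∅; C=∅; D=∅⟩
→ final value -7

Answer: -7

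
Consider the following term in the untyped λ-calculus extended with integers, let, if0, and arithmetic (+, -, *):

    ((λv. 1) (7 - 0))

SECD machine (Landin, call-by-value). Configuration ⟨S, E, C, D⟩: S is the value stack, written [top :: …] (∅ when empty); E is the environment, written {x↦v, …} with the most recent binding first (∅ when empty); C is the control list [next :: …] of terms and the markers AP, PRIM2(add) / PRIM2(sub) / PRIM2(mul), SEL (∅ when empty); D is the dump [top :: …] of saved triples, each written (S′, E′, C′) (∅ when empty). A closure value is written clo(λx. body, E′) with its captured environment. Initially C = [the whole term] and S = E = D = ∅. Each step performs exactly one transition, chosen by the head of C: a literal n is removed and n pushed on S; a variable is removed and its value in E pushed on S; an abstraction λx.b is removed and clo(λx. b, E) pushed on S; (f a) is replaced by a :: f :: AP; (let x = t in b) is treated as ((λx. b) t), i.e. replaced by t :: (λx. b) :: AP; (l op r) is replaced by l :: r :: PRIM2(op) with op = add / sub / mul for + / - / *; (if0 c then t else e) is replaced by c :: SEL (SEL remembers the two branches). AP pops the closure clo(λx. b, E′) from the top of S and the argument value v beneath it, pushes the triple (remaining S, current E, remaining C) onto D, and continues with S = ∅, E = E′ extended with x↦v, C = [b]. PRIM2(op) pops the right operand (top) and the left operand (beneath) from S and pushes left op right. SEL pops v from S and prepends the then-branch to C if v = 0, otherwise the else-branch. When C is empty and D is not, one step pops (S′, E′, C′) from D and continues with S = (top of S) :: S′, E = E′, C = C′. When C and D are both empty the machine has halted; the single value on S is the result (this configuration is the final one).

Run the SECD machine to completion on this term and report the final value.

Answer: 1

Execution trace:
step 0: <S=∅, E=∅, C=[((λv. 1) (7 - 0))], D=∅>
step 1: <S=∅, E=∅, C=[(7 - 0) :: (λv. 1) :: AP], D=∅>
step 2: <S=∅, E=∅, C=[7 :: 0 :: PRIM2(sub) :: (λv. 1) :: AP], D=∅>
step 3: <S=[7], E=∅, C=[0 :: PRIM2(sub) :: (λv. 1) :: AP], D=∅>
step 4: <S=[0 :: 7], E=∅, C=[PRIM2(sub) :: (λv. 1) :: AP], D=∅>
step 5: <S=[7], E=∅, C=[(λv. 1) :: AP], D=∅>
step 6: <S=[clo(λv. 1, ∅) :: 7], E=∅, C=[AP], D=∅>
step 7: <S=∅, E={v↦7}, C=[1], D=[(∅, ∅, ∅)]>
step 8: <S=[1], E={v↦7}, C=∅, D=[(∅, ∅, ∅)]>
step 9: <S=[1], E=∅, C=∅, D=∅>
→ final value 1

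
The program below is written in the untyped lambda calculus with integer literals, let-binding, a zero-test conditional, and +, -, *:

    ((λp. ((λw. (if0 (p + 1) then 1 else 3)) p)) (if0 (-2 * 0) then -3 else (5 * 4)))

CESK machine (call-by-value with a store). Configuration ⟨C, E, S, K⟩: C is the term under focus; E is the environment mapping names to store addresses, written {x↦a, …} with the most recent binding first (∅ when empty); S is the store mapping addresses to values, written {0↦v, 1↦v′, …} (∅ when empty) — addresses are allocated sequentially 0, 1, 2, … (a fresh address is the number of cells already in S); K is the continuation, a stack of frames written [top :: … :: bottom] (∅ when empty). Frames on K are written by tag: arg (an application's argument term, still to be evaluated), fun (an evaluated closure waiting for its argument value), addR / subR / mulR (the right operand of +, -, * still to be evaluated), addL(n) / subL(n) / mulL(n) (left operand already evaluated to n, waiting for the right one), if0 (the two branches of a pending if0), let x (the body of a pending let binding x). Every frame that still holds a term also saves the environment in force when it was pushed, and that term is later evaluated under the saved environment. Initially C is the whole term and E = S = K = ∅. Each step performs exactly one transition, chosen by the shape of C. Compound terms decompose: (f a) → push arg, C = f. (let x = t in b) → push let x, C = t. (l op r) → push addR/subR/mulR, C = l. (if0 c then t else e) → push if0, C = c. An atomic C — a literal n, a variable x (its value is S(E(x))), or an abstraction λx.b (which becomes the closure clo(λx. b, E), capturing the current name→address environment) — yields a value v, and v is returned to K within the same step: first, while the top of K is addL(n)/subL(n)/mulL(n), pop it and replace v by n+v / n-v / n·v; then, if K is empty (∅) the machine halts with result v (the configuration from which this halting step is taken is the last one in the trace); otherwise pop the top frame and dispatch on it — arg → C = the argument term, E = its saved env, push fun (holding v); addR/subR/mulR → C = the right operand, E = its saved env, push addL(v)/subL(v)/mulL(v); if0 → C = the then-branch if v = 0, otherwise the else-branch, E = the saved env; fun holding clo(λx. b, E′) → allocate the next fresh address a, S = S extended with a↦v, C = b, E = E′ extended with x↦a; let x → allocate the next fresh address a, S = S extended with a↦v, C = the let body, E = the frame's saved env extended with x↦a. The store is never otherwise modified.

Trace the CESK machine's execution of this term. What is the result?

Answer: 3

Machine steps:
t=0: [C=((λp. ((λw. (if0 (p + 1) then 1 else 3)) p)) (if0 (-2 * 0) then -3 else (5 * 4))) | E=∅ | S=∅ | K=∅]
t=1: [C=(λp. ((λw. (if0 (p + 1) then 1 else 3)) p)) | E=∅ | S=∅ | K=[arg]]
t=2: [C=(if0 (-2 * 0) then -3 else (5 * 4)) | E=∅ | S=∅ | K=[fun]]
t=3: [C=(-2 * 0) | E=∅ | S=∅ | K=[if0 :: fun]]
t=4: [C=-2 | E=∅ | S=∅ | K=[mulR :: if0 :: fun]]
t=5: [C=0 | E=∅ | S=∅ | K=[mulL(-2) :: if0 :: fun]]
t=6: [C=-3 | E=∅ | S=∅ | K=[fun]]
t=7: [C=((λw. (if0 (p + 1) then 1 else 3)) p) | E={p↦0} | S={0↦-3} | K=∅]
t=8: [C=(λw. (if0 (p + 1) then 1 else 3)) | E={p↦0} | S={0↦-3} | K=[arg]]
t=9: [C=p | E={p↦0} | S={0↦-3} | K=[fun]]
t=10: [C=(if0 (p + 1) then 1 else 3) | E={w↦1, p↦0} | S={0↦-3, 1↦-3} | K=∅]
t=11: [C=(p + 1) | E={w↦1, p↦0} | S={0↦-3, 1↦-3} | K=[if0]]
t=12: [C=p | E={w↦1, p↦0} | S={0↦-3, 1↦-3} | K=[addR :: if0]]
t=13: [C=1 | E={w↦1, p↦0} | S={0↦-3, 1↦-3} | K=[addL(-3) :: if0]]
t=14: [C=3 | E={w↦1, p↦0} | S={0↦-3, 1↦-3} | K=∅]
→ final value 3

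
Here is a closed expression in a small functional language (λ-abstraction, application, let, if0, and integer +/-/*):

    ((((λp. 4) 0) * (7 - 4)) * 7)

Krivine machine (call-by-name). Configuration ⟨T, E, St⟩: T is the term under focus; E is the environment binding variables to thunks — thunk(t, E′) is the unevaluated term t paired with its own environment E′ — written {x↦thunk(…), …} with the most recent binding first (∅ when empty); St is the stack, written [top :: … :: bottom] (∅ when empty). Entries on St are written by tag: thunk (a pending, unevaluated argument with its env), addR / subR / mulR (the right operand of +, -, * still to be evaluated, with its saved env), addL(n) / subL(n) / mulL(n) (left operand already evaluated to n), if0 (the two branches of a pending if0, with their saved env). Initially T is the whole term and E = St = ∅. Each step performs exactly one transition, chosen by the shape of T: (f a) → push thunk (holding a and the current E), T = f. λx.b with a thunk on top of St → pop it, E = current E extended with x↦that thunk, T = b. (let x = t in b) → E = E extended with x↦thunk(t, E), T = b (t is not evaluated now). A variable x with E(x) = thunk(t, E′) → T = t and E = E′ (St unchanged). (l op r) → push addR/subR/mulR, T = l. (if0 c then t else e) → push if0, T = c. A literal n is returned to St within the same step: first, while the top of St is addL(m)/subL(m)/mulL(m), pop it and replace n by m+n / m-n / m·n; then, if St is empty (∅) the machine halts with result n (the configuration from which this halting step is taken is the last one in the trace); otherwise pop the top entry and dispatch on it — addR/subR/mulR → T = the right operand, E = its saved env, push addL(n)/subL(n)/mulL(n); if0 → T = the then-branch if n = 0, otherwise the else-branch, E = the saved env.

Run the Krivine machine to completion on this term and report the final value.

Answer: 84

Machine steps:
0. ⟨T=((((λp. 4) 0) * (7 - 4)) * 7); E=∅; St=∅⟩
1. ⟨T=(((λp. 4) 0) * (7 - 4)); E=∅; St=[mulR]⟩
2. ⟨T=((λp. 4) 0); E=∅; St=[mulR :: mulR]⟩
3. ⟨T=(λp. 4); E=∅; St=[thunk :: mulR :: mulR]⟩
4. ⟨T=4; E={p↦thunk(0, ∅)}; St=[mulR :: mulR]⟩
5. ⟨T=(7 - 4); E=∅; St=[mulL(4) :: mulR]⟩
6. ⟨T=7; E=∅; St=[subR :: mulL(4) :: mulR]⟩
7. ⟨T=4; E=∅; St=[subL(7) :: mulL(4) :: mulR]⟩
8. ⟨T=7; E=∅; St=[mulL(12)]⟩
→ final value 84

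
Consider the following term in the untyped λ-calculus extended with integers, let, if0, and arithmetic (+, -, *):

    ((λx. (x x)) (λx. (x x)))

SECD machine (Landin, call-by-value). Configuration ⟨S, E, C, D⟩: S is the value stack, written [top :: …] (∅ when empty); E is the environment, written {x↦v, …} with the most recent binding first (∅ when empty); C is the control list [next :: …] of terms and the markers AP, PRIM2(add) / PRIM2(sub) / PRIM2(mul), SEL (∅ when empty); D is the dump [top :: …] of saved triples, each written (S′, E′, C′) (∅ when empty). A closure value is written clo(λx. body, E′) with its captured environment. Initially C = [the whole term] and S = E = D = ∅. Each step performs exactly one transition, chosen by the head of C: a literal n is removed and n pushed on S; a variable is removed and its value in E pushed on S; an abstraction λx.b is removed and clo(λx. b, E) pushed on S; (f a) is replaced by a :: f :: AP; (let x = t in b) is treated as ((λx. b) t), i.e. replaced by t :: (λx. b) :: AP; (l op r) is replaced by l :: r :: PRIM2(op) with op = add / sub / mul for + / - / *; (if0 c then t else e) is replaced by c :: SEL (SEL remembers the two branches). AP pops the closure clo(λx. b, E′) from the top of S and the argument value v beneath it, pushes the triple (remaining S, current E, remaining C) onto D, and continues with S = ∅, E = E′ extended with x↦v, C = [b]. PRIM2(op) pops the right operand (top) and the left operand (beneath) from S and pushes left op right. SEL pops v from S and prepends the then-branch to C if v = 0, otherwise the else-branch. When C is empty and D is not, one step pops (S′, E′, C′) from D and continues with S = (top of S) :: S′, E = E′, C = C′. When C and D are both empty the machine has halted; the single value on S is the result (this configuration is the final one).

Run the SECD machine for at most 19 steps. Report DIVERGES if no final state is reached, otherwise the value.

step 0: [S=∅ | E=∅ | C=[((λx. (x x)) (λx. (x x)))] | D=∅]
step 1: [S=∅ | E=∅ | C=[(λx. (x x)) :: (λx. (x x)) :: AP] | D=∅]
step 2: [S=[clo(λx. (x x), ∅)] | E=∅ | C=[(λx. (x x)) :: AP] | D=∅]
step 3: [S=[clo(λx. (x x), ∅) :: clo(λx. (x x), ∅)] | E=∅ | C=[AP] | D=∅]
step 4: [S=∅ | E={x↦clo(λx. (x x), ∅)} | C=[(x x)] | D=[(∅, ∅, ∅)]]
step 5: [S=∅ | E={x↦clo(λx. (x x), ∅)} | C=[x :: x :: AP] | D=[(∅, ∅, ∅)]]
step 6: [S=[clo(λx. (x x), ∅)] | E={x↦clo(λx. (x x), ∅)} | C=[x :: AP] | D=[(∅, ∅, ∅)]]
step 7: [S=[clo(λx. (x x), ∅) :: clo(λx. (x x), ∅)] | E={x↦clo(λx. (x x), ∅)} | C=[AP] | D=[(∅, ∅, ∅)]]
step 8: [S=∅ | E={x↦clo(λx. (x x), ∅)} | C=[(x x)] | D=[(∅, {x↦clo(λx. (x x), ∅)}, ∅) :: (∅, ∅, ∅)]]
step 9: [S=∅ | E={x↦clo(λx. (x x), ∅)} | C=[x :: x :: AP] | D=[(∅, {x↦clo(λx. (x x), ∅)}, ∅) :: (∅, ∅, ∅)]]
step 10: [S=[clo(λx. (x x), ∅)] | E={x↦clo(λx. (x x), ∅)} | C=[x :: AP] | D=[(∅, {x↦clo(λx. (x x), ∅)}, ∅) :: (∅, ∅, ∅)]]
step 11: [S=[clo(λx. (x x), ∅) :: clo(λx. (x x), ∅)] | E={x↦clo(λx. (x x), ∅)} | C=[AP] | D=[(∅, {x↦clo(λx. (x x), ∅)}, ∅) :: (∅, ∅, ∅)]]
step 12: [S=∅ | E={x↦clo(λx. (x x), ∅)} | C=[(x x)] | D=[(∅, {x↦clo(λx. (x x), ∅)}, ∅) :: (∅, {x↦clo(λx. (x x), ∅)}, ∅) :: (∅, ∅, ∅)]]
step 13: [S=∅ | E={x↦clo(λx. (x x), ∅)} | C=[x :: x :: AP] | D=[(∅, {x↦clo(λx. (x x), ∅)}, ∅) :: (∅, {x↦clo(λx. (x x), ∅)}, ∅) :: (∅, ∅, ∅)]]
step 14: [S=[clo(λx. (x x), ∅)] | E={x↦clo(λx. (x x), ∅)} | C=[x :: AP] | D=[(∅, {x↦clo(λx. (x x), ∅)}, ∅) :: (∅, {x↦clo(λx. (x x), ∅)}, ∅) :: (∅, ∅, ∅)]]
step 15: [S=[clo(λx. (x x), ∅) :: clo(λx. (x x), ∅)] | E={x↦clo(λx. (x x), ∅)} | C=[AP] | D=[(∅, {x↦clo(λx. (x x), ∅)}, ∅) :: (∅, {x↦clo(λx. (x x), ∅)}, ∅) :: (∅, ∅, ∅)]]
step 16: [S=∅ | E={x↦clo(λx. (x x), ∅)} | C=[(x x)] | D=[(∅, {x↦clo(λx. (x x), ∅)}, ∅) :: (∅, {x↦clo(λx. (x x), ∅)}, ∅) :: (∅, {x↦clo(λx. (x x), ∅)}, ∅) :: (∅, ∅, ∅)]]
step 17: [S=∅ | E={x↦clo(λx. (x x), ∅)} | C=[x :: x :: AP] | D=[(∅, {x↦clo(λx. (x x), ∅)}, ∅) :: (∅, {x↦clo(λx. (x x), ∅)}, ∅) :: (∅, {x↦clo(λx. (x x), ∅)}, ∅) :: (∅, ∅, ∅)]]
step 18: [S=[clo(λx. (x x), ∅)] | E={x↦clo(λx. (x x), ∅)} | C=[x :: AP] | D=[(∅, {x↦clo(λx. (x x), ∅)}, ∅) :: (∅, {x↦clo(λx. (x x), ∅)}, ∅) :: (∅, {x↦clo(λx. (x x), ∅)}, ∅) :: (∅, ∅, ∅)]]
step 19: [S=[clo(λx. (x x), ∅) :: clo(λx. (x x), ∅)] | E={x↦clo(λx. (x x), ∅)} | C=[AP] | D=[(∅, {x↦clo(λx. (x x), ∅)}, ∅) :: (∅, {x↦clo(λx. (x x), ∅)}, ∅) :: (∅, {x↦clo(λx. (x x), ∅)}, ∅) :: (∅, ∅, ∅)]]
→ 19 transitions taken and the configuration is still not final: no result within 19 steps

Answer: DIVERGES (no final state within 19 steps)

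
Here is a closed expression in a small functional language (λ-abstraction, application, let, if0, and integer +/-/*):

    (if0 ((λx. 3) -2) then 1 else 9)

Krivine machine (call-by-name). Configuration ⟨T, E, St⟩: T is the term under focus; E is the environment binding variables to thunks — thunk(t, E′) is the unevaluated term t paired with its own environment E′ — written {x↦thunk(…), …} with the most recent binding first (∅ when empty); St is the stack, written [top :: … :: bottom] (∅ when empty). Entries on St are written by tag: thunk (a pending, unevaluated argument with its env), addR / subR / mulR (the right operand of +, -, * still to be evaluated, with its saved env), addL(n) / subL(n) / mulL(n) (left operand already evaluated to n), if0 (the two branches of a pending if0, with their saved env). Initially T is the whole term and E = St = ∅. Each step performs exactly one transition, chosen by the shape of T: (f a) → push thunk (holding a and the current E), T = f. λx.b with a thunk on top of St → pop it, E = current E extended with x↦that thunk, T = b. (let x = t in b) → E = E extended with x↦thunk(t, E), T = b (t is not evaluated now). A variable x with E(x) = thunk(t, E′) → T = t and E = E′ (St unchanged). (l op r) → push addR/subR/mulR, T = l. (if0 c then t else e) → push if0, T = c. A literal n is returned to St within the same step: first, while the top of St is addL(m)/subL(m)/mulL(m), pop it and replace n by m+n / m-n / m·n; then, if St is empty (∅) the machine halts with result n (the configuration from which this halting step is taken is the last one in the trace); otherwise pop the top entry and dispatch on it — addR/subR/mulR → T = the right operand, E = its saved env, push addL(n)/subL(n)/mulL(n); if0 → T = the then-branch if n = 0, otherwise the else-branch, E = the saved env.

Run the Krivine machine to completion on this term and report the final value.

Answer: 9

Derivation:
[0] ⟨T=(if0 ((λx. 3) -2) then 1 else 9); E=∅; St=∅⟩
[1] ⟨T=((λx. 3) -2); E=∅; St=[if0]⟩
[2] ⟨T=(λx. 3); E=∅; St=[thunk :: if0]⟩
[3] ⟨T=3; E={x↦thunk(-2, ∅)}; St=[if0]⟩
[4] ⟨T=9; E=∅; St=∅⟩
→ final value 9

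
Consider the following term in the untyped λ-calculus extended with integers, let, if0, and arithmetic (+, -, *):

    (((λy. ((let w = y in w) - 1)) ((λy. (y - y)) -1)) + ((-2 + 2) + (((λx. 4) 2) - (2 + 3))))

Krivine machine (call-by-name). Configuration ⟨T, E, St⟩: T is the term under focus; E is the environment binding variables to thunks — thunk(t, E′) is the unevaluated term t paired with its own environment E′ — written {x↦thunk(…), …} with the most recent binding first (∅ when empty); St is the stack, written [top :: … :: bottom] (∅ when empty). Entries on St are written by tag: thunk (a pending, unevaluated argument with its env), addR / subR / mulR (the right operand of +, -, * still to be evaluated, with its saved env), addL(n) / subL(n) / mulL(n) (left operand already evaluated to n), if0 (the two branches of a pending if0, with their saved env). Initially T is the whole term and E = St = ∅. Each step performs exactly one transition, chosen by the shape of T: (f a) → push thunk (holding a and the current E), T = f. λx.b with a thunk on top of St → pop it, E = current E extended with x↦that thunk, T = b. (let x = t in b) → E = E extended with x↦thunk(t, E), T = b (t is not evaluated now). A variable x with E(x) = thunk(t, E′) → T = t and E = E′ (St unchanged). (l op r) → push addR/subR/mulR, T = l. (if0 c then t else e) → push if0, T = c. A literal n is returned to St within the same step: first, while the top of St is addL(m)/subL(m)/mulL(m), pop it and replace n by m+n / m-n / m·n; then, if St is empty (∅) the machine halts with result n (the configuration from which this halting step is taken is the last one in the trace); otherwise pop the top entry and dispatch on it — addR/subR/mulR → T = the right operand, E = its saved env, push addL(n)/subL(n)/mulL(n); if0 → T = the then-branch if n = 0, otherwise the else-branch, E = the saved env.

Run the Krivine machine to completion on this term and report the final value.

[0] [T=(((λy. ((let w = y in w) - 1)) ((λy. (y - y)) -1)) + ((-2 + 2) + (((λx. 4) 2) - (2 + 3)))) | E=∅ | St=∅]
[1] [T=((λy. ((let w = y in w) - 1)) ((λy. (y - y)) -1)) | E=∅ | St=[addR]]
[2] [T=(λy. ((let w = y in w) - 1)) | E=∅ | St=[thunk :: addR]]
[3] [T=((let w = y in w) - 1) | E={y↦thunk(((λy. (y - y)) -1), ∅)} | St=[addR]]
[4] [T=(let w = y in w) | E={y↦thunk(((λy. (y - y)) -1), ∅)} | St=[subR :: addR]]
[5] [T=w | E={w↦thunk(y, {y↦thunk(((λy. (y - y)) -1), ∅)}), y↦thunk(((λy. (y - y)) -1), ∅)} | St=[subR :: addR]]
[6] [T=y | E={y↦thunk(((λy. (y - y)) -1), ∅)} | St=[subR :: addR]]
[7] [T=((λy. (y - y)) -1) | E=∅ | St=[subR :: addR]]
[8] [T=(λy. (y - y)) | E=∅ | St=[thunk :: subR :: addR]]
[9] [T=(y - y) | E={y↦thunk(-1, ∅)} | St=[subR :: addR]]
[10] [T=y | E={y↦thunk(-1, ∅)} | St=[subR :: subR :: addR]]
[11] [T=-1 | E=∅ | St=[subR :: subR :: addR]]
[12] [T=y | E={y↦thunk(-1, ∅)} | St=[subL(-1) :: subR :: addR]]
[13] [T=-1 | E=∅ | St=[subL(-1) :: subR :: addR]]
[14] [T=1 | E={y↦thunk(((λy. (y - y)) -1), ∅)} | St=[subL(0) :: addR]]
[15] [T=((-2 + 2) + (((λx. 4) 2) - (2 + 3))) | E=∅ | St=[addL(-1)]]
[16] [T=(-2 + 2) | E=∅ | St=[addR :: addL(-1)]]
[17] [T=-2 | E=∅ | St=[addR :: addR :: addL(-1)]]
[18] [T=2 | E=∅ | St=[addL(-2) :: addR :: addL(-1)]]
[19] [T=(((λx. 4) 2) - (2 + 3)) | E=∅ | St=[addL(0) :: addL(-1)]]
[20] [T=((λx. 4) 2) | E=∅ | St=[subR :: addL(0) :: addL(-1)]]
[21] [T=(λx. 4) | E=∅ | St=[thunk :: subR :: addL(0) :: addL(-1)]]
[22] [T=4 | E={x↦thunk(2, ∅)} | St=[subR :: addL(0) :: addL(-1)]]
[23] [T=(2 + 3) | E=∅ | St=[subL(4) :: addL(0) :: addL(-1)]]
[24] [T=2 | E=∅ | St=[addR :: subL(4) :: addL(0) :: addL(-1)]]
[25] [T=3 | E=∅ | St=[addL(2) :: subL(4) :: addL(0) :: addL(-1)]]
→ final value -2

Answer: -2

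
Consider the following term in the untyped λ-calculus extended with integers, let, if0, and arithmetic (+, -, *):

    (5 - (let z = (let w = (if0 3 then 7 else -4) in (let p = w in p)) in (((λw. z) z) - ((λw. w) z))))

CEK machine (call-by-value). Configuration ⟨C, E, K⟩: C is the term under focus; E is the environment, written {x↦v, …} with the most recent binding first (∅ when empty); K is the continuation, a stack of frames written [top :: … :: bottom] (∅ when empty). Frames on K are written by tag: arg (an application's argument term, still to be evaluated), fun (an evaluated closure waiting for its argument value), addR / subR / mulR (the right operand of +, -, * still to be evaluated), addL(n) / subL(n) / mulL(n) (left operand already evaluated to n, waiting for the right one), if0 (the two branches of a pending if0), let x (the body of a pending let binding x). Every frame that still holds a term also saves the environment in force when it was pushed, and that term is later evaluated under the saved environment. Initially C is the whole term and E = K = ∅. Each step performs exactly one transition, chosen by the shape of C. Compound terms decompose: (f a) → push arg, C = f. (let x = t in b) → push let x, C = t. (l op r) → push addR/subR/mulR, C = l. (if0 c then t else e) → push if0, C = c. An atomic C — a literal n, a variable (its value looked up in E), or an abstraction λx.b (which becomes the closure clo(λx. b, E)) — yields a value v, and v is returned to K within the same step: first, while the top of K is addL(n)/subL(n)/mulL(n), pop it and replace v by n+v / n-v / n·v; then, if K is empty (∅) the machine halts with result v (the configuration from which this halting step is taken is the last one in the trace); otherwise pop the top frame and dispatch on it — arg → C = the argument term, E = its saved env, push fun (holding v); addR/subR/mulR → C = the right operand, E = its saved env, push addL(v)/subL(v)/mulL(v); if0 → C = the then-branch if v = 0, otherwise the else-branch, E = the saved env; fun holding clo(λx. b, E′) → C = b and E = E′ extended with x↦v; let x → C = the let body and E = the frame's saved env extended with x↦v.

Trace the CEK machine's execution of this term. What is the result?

[0] [C=(5 - (let z = (let w = (if0 3 then 7 else -4) in (let p = w in p)) in (((λw. z) z) - ((λw. w) z)))) | E=∅ | K=∅]
[1] [C=5 | E=∅ | K=[subR]]
[2] [C=(let z = (let w = (if0 3 then 7 else -4) in (let p = w in p)) in (((λw. z) z) - ((λw. w) z))) | E=∅ | K=[subL(5)]]
[3] [C=(let w = (if0 3 then 7 else -4) in (let p = w in p)) | E=∅ | K=[let z :: subL(5)]]
[4] [C=(if0 3 then 7 else -4) | E=∅ | K=[let w :: let z :: subL(5)]]
[5] [C=3 | E=∅ | K=[if0 :: let w :: let z :: subL(5)]]
[6] [C=-4 | E=∅ | K=[let w :: let z :: subL(5)]]
[7] [C=(let p = w in p) | E={w↦-4} | K=[let z :: subL(5)]]
[8] [C=w | E={w↦-4} | K=[let p :: let z :: subL(5)]]
[9] [C=p | E={p↦-4, w↦-4} | K=[let z :: subL(5)]]
[10] [C=(((λw. z) z) - ((λw. w) z)) | E={z↦-4} | K=[subL(5)]]
[11] [C=((λw. z) z) | E={z↦-4} | K=[subR :: subL(5)]]
[12] [C=(λw. z) | E={z↦-4} | K=[arg :: subR :: subL(5)]]
[13] [C=z | E={z↦-4} | K=[fun :: subR :: subL(5)]]
[14] [C=z | E={w↦-4, z↦-4} | K=[subR :: subL(5)]]
[15] [C=((λw. w) z) | E={z↦-4} | K=[subL(-4) :: subL(5)]]
[16] [C=(λw. w) | E={z↦-4} | K=[arg :: subL(-4) :: subL(5)]]
[17] [C=z | E={z↦-4} | K=[fun :: subL(-4) :: subL(5)]]
[18] [C=w | E={w↦-4, z↦-4} | K=[subL(-4) :: subL(5)]]
→ final value 5

Answer: 5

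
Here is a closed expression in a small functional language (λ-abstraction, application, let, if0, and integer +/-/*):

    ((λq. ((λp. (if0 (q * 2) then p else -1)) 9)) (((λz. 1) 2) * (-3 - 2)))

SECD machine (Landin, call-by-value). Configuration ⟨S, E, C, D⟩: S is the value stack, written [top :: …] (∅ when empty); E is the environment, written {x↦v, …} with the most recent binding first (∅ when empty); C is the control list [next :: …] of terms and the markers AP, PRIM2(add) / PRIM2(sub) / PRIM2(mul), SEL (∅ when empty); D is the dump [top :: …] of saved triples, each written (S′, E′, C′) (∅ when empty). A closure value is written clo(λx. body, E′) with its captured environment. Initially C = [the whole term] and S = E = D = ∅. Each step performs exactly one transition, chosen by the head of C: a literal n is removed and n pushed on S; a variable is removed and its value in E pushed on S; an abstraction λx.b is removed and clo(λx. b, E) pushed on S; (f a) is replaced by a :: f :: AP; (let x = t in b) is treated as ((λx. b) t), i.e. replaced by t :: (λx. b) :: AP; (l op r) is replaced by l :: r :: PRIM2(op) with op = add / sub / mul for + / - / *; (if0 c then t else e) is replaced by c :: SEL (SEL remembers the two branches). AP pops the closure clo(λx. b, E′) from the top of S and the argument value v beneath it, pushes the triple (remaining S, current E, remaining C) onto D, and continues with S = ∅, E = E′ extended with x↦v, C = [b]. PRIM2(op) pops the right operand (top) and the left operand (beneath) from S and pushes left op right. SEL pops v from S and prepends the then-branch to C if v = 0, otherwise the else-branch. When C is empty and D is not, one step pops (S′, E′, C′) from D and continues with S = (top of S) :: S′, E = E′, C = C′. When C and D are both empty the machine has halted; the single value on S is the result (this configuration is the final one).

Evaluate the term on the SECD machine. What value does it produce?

Answer: -1

Machine steps:
0. <S=∅, E=∅, C=[((λq. ((λp. (if0 (q * 2) then p else -1)) 9)) (((λz. 1) 2) * (-3 - 2)))], D=∅>
1. <S=∅, E=∅, C=[(((λz. 1) 2) * (-3 - 2)) :: (λq. ((λp. (if0 (q * 2) then p else -1)) 9)) :: AP], D=∅>
2. <S=∅, E=∅, C=[((λz. 1) 2) :: (-3 - 2) :: PRIM2(mul) :: (λq. ((λp. (if0 (q * 2) then p else -1)) 9)) :: AP], D=∅>
3. <S=∅, E=∅, C=[2 :: (λz. 1) :: AP :: (-3 - 2) :: PRIM2(mul) :: (λq. ((λp. (if0 (q * 2) then p else -1)) 9)) :: AP], D=∅>
4. <S=[2], E=∅, C=[(λz. 1) :: AP :: (-3 - 2) :: PRIM2(mul) :: (λq. ((λp. (if0 (q * 2) then p else -1)) 9)) :: AP], D=∅>
5. <S=[clo(λz. 1, ∅) :: 2], E=∅, C=[AP :: (-3 - 2) :: PRIM2(mul) :: (λq. ((λp. (if0 (q * 2) then p else -1)) 9)) :: AP], D=∅>
6. <S=∅, E={z↦2}, C=[1], D=[(∅, ∅, [(-3 - 2) :: PRIM2(mul) :: (λq. ((λp. (if0 (q * 2) then p else -1)) 9)) :: AP])]>
7. <S=[1], E={z↦2}, C=∅, D=[(∅, ∅, [(-3 - 2) :: PRIM2(mul) :: (λq. ((λp. (if0 (q * 2) then p else -1)) 9)) :: AP])]>
8. <S=[1], E=∅, C=[(-3 - 2) :: PRIM2(mul) :: (λq. ((λp. (if0 (q * 2) then p else -1)) 9)) :: AP], D=∅>
9. <S=[1], E=∅, C=[-3 :: 2 :: PRIM2(sub) :: PRIM2(mul) :: (λq. ((λp. (if0 (q * 2) then p else -1)) 9)) :: AP], D=∅>
10. <S=[-3 :: 1], E=∅, C=[2 :: PRIM2(sub) :: PRIM2(mul) :: (λq. ((λp. (if0 (q * 2) then p else -1)) 9)) :: AP], D=∅>
11. <S=[2 :: -3 :: 1], E=∅, C=[PRIM2(sub) :: PRIM2(mul) :: (λq. ((λp. (if0 (q * 2) then p else -1)) 9)) :: AP], D=∅>
12. <S=[-5 :: 1], E=∅, C=[PRIM2(mul) :: (λq. ((λp. (if0 (q * 2) then p else -1)) 9)) :: AP], D=∅>
13. <S=[-5], E=∅, C=[(λq. ((λp. (if0 (q * 2) then p else -1)) 9)) :: AP], D=∅>
14. <S=[clo(λq. ((λp. (if0 (q * 2) then p else -1)) 9), ∅) :: -5], E=∅, C=[AP], D=∅>
15. <S=∅, E={q↦-5}, C=[((λp. (if0 (q * 2) then p else -1)) 9)], D=[(∅, ∅, ∅)]>
16. <S=∅, E={q↦-5}, C=[9 :: (λp. (if0 (q * 2) then p else -1)) :: AP], D=[(∅, ∅, ∅)]>
17. <S=[9], E={q↦-5}, C=[(λp. (if0 (q * 2) then p else -1)) :: AP], D=[(∅, ∅, ∅)]>
18. <S=[clo(λp. (if0 (q * 2) then p else -1), {q↦-5}) :: 9], E={q↦-5}, C=[AP], D=[(∅, ∅, ∅)]>
19. <S=∅, E={p↦9, q↦-5}, C=[(if0 (q * 2) then p else -1)], D=[(∅, {q↦-5}, ∅) :: (∅, ∅, ∅)]>
20. <S=∅, E={p↦9, q↦-5}, C=[(q * 2) :: SEL], D=[(∅, {q↦-5}, ∅) :: (∅, ∅, ∅)]>
21. <S=∅, E={p↦9, q↦-5}, C=[q :: 2 :: PRIM2(mul) :: SEL], D=[(∅, {q↦-5}, ∅) :: (∅, ∅, ∅)]>
22. <S=[-5], E={p↦9, q↦-5}, C=[2 :: PRIM2(mul) :: SEL], D=[(∅, {q↦-5}, ∅) :: (∅, ∅, ∅)]>
23. <S=[2 :: -5], E={p↦9, q↦-5}, C=[PRIM2(mul) :: SEL], D=[(∅, {q↦-5}, ∅) :: (∅, ∅, ∅)]>
24. <S=[-10], E={p↦9, q↦-5}, C=[SEL], D=[(∅, {q↦-5}, ∅) :: (∅, ∅, ∅)]>
25. <S=∅, E={p↦9, q↦-5}, C=[-1], D=[(∅, {q↦-5}, ∅) :: (∅, ∅, ∅)]>
26. <S=[-1], E={p↦9, q↦-5}, C=∅, D=[(∅, {q↦-5}, ∅) :: (∅, ∅, ∅)]>
27. <S=[-1], E={q↦-5}, C=∅, D=[(∅, ∅, ∅)]>
28. <S=[-1], E=∅, C=∅, D=∅>
→ final value -1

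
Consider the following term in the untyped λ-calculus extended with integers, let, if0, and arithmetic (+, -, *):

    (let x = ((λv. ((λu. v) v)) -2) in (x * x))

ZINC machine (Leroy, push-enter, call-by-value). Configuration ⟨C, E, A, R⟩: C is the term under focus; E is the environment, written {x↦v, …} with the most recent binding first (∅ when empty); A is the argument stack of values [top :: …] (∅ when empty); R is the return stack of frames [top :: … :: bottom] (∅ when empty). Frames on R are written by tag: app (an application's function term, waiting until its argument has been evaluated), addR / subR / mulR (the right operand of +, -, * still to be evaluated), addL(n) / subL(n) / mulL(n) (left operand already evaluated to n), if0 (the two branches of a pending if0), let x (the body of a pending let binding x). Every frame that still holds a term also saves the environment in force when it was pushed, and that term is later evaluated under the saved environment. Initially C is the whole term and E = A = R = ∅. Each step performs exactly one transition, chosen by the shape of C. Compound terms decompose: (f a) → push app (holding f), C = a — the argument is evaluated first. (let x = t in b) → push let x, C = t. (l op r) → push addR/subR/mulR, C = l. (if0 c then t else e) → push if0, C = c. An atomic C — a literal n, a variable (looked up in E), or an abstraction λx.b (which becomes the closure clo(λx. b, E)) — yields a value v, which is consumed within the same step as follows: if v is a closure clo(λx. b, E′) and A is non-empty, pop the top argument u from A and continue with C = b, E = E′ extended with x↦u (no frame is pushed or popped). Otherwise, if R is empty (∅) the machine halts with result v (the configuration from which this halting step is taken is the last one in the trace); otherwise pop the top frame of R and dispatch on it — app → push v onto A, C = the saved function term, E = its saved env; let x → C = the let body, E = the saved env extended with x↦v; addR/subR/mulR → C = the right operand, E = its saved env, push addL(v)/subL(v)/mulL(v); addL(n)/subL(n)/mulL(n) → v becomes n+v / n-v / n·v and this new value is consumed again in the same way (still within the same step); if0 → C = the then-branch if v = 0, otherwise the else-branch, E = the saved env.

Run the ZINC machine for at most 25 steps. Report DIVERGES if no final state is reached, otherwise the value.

[0] ⟨C=(let x = ((λv. ((λu. v) v)) -2) in (x * x)); E=∅; A=∅; R=∅⟩
[1] ⟨C=((λv. ((λu. v) v)) -2); E=∅; A=∅; R=[let x]⟩
[2] ⟨C=-2; E=∅; A=∅; R=[app :: let x]⟩
[3] ⟨C=(λv. ((λu. v) v)); E=∅; A=[-2]; R=[let x]⟩
[4] ⟨C=((λu. v) v); E={v↦-2}; A=∅; R=[let x]⟩
[5] ⟨C=v; E={v↦-2}; A=∅; R=[app :: let x]⟩
[6] ⟨C=(λu. v); E={v↦-2}; A=[-2]; R=[let x]⟩
[7] ⟨C=v; E={u↦-2, v↦-2}; A=∅; R=[let x]⟩
[8] ⟨C=(x * x); E={x↦-2}; A=∅; R=∅⟩
[9] ⟨C=x; E={x↦-2}; A=∅; R=[mulR]⟩
[10] ⟨C=x; E={x↦-2}; A=∅; R=[mulL(-2)]⟩
→ final value 4

Answer: 4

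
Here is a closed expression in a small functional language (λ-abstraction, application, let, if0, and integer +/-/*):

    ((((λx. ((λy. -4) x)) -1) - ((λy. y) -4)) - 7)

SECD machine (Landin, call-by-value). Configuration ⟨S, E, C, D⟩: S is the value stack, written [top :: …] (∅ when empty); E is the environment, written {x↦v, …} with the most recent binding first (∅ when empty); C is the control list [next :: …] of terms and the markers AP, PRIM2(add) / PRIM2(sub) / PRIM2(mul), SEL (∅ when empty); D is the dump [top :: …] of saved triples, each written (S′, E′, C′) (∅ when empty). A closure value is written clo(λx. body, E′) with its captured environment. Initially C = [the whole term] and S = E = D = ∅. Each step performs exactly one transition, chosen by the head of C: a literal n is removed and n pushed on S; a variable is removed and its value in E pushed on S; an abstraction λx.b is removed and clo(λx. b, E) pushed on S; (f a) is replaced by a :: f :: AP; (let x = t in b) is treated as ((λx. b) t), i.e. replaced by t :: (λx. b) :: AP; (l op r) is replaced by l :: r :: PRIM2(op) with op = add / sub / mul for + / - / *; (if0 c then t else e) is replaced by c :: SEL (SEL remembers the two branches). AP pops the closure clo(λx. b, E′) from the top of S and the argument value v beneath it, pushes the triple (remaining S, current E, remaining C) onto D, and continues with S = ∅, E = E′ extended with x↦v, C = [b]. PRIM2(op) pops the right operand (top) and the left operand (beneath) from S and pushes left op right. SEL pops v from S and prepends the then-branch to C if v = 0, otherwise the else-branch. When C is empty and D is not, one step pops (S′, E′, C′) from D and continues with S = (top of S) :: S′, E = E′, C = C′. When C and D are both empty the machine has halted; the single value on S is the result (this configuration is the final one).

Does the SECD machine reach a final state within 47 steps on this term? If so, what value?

t=0: <S=∅, E=∅, C=[((((λx. ((λy. -4) x)) -1) - ((λy. y) -4)) - 7)], D=∅>
t=1: <S=∅, E=∅, C=[(((λx. ((λy. -4) x)) -1) - ((λy. y) -4)) :: 7 :: PRIM2(sub)], D=∅>
t=2: <S=∅, E=∅, C=[((λx. ((λy. -4) x)) -1) :: ((λy. y) -4) :: PRIM2(sub) :: 7 :: PRIM2(sub)], D=∅>
t=3: <S=∅, E=∅, C=[-1 :: (λx. ((λy. -4) x)) :: AP :: ((λy. y) -4) :: PRIM2(sub) :: 7 :: PRIM2(sub)], D=∅>
t=4: <S=[-1], E=∅, C=[(λx. ((λy. -4) x)) :: AP :: ((λy. y) -4) :: PRIM2(sub) :: 7 :: PRIM2(sub)], D=∅>
t=5: <S=[clo(λx. ((λy. -4) x), ∅) :: -1], E=∅, C=[AP :: ((λy. y) -4) :: PRIM2(sub) :: 7 :: PRIM2(sub)], D=∅>
t=6: <S=∅, E={x↦-1}, C=[((λy. -4) x)], D=[(∅, ∅, [((λy. y) -4) :: PRIM2(sub) :: 7 :: PRIM2(sub)])]>
t=7: <S=∅, E={x↦-1}, C=[x :: (λy. -4) :: AP], D=[(∅, ∅, [((λy. y) -4) :: PRIM2(sub) :: 7 :: PRIM2(sub)])]>
t=8: <S=[-1], E={x↦-1}, C=[(λy. -4) :: AP], D=[(∅, ∅, [((λy. y) -4) :: PRIM2(sub) :: 7 :: PRIM2(sub)])]>
t=9: <S=[clo(λy. -4, {x↦-1}) :: -1], E={x↦-1}, C=[AP], D=[(∅, ∅, [((λy. y) -4) :: PRIM2(sub) :: 7 :: PRIM2(sub)])]>
t=10: <S=∅, E={y↦-1, x↦-1}, C=[-4], D=[(∅, {x↦-1}, ∅) :: (∅, ∅, [((λy. y) -4) :: PRIM2(sub) :: 7 :: PRIM2(sub)])]>
t=11: <S=[-4], E={y↦-1, x↦-1}, C=∅, D=[(∅, {x↦-1}, ∅) :: (∅, ∅, [((λy. y) -4) :: PRIM2(sub) :: 7 :: PRIM2(sub)])]>
t=12: <S=[-4], E={x↦-1}, C=∅, D=[(∅, ∅, [((λy. y) -4) :: PRIM2(sub) :: 7 :: PRIM2(sub)])]>
t=13: <S=[-4], E=∅, C=[((λy. y) -4) :: PRIM2(sub) :: 7 :: PRIM2(sub)], D=∅>
t=14: <S=[-4], E=∅, C=[-4 :: (λy. y) :: AP :: PRIM2(sub) :: 7 :: PRIM2(sub)], D=∅>
t=15: <S=[-4 :: -4], E=∅, C=[(λy. y) :: AP :: PRIM2(sub) :: 7 :: PRIM2(sub)], D=∅>
t=16: <S=[clo(λy. y, ∅) :: -4 :: -4], E=∅, C=[AP :: PRIM2(sub) :: 7 :: PRIM2(sub)], D=∅>
t=17: <S=∅, E={y↦-4}, C=[y], D=[([-4], ∅, [PRIM2(sub) :: 7 :: PRIM2(sub)])]>
t=18: <S=[-4], E={y↦-4}, C=∅, D=[([-4], ∅, [PRIM2(sub) :: 7 :: PRIM2(sub)])]>
t=19: <S=[-4 :: -4], E=∅, C=[PRIM2(sub) :: 7 :: PRIM2(sub)], D=∅>
t=20: <S=[0], E=∅, C=[7 :: PRIM2(sub)], D=∅>
t=21: <S=[7 :: 0], E=∅, C=[PRIM2(sub)], D=∅>
t=22: <S=[-7], E=∅, C=∅, D=∅>
→ final value -7

Answer: -7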